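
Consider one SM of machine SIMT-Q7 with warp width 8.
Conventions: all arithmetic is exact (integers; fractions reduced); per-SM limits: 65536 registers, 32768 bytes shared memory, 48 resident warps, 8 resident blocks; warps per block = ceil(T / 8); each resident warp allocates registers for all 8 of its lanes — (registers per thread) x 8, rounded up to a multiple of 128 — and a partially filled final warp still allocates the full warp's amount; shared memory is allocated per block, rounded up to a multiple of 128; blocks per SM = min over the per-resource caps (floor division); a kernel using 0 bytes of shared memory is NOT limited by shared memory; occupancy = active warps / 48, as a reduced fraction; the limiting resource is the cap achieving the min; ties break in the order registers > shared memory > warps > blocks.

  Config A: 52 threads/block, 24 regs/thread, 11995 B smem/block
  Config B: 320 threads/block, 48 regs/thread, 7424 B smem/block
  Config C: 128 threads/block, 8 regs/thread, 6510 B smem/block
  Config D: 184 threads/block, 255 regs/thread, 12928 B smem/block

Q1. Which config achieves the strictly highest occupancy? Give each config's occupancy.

occupancies: A 7/24, B 5/6, C 1, D 23/48

Answer: C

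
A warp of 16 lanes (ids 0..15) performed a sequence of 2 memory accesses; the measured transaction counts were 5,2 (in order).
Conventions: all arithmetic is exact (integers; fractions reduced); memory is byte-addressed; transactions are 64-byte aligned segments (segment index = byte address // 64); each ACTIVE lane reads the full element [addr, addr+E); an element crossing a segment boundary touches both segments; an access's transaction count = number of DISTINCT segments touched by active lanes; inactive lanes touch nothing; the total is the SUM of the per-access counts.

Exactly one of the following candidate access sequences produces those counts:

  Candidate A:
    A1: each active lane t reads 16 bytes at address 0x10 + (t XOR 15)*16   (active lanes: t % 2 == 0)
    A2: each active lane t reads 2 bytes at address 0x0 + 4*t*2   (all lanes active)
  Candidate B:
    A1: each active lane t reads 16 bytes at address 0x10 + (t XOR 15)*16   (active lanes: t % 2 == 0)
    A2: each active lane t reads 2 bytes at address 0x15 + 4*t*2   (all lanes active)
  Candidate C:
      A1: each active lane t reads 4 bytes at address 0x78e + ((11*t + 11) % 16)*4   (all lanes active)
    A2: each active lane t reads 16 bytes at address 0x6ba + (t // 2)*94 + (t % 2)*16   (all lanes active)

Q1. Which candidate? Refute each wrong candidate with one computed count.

B: A2 gives 3 transactions, not 2
C: A1 gives 2 transactions, not 5
A: all counts match (5,2)

Answer: A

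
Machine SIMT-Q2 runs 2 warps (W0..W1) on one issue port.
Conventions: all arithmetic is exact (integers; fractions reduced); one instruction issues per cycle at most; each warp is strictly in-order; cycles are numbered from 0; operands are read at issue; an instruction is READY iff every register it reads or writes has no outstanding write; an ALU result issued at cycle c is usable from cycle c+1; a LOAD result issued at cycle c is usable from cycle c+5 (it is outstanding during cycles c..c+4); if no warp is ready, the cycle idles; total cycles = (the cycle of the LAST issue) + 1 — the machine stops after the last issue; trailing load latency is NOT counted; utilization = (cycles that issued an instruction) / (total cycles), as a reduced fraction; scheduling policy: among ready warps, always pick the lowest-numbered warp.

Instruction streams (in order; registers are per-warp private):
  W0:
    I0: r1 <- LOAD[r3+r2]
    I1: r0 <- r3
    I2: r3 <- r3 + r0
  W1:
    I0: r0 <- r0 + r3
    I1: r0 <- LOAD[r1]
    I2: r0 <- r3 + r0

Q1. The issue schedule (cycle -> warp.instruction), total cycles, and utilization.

cycle 0: W0.I0
cycle 1: W0.I1
cycle 2: W0.I2
cycle 3: W1.I0
cycle 4: W1.I1
cycle 5: idle
cycle 6: idle
cycle 7: idle
cycle 8: idle
cycle 9: W1.I2

Answer: 10 cycles, utilization 3/5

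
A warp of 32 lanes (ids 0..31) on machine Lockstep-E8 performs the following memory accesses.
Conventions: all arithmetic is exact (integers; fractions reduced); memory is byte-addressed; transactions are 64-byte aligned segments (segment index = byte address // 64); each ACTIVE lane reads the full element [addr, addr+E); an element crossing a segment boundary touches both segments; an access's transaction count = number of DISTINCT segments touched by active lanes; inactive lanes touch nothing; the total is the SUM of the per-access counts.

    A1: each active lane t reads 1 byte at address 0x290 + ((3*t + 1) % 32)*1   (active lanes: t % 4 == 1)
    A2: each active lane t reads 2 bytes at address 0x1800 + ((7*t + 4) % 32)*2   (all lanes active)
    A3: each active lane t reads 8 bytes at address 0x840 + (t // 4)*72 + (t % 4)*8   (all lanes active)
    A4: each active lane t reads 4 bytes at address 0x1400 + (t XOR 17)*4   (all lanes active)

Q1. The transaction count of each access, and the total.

A1: 1 transaction
A2: 1 transaction
A3: 9 transactions
A4: 2 transactions

Answer: 1,1,9,2; total 13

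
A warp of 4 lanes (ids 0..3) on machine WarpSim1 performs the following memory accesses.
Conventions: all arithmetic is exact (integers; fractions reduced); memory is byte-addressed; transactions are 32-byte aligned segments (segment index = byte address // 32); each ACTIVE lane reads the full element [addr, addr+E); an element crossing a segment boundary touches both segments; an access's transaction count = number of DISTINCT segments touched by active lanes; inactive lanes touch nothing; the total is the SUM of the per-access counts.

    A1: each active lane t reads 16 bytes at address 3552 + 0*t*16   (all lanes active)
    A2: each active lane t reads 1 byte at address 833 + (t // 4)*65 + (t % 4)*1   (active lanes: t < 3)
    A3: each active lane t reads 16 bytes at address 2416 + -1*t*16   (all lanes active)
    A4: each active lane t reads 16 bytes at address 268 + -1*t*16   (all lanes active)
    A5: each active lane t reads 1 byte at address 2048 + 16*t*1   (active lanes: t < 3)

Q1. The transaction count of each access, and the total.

A1: 1 transaction
A2: 1 transaction
A3: 2 transactions
A4: 3 transactions
A5: 2 transactions

Answer: 1,1,2,3,2; total 9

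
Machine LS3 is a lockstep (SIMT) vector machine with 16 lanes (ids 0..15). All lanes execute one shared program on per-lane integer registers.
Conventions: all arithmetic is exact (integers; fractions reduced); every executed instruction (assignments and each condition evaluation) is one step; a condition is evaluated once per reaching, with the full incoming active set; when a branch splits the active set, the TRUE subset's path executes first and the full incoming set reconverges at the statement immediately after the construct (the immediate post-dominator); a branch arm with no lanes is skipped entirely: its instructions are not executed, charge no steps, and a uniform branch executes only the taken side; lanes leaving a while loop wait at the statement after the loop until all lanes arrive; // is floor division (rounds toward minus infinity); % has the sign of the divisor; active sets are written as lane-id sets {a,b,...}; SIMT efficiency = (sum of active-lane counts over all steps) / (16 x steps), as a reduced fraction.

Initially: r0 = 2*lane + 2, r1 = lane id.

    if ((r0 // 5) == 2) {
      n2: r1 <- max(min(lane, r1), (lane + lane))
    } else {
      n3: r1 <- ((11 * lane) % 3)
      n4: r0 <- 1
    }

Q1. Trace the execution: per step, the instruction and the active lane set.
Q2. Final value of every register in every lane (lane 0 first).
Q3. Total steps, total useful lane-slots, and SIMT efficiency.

step 0: eval ((r0 // 5) == 2)        {0,1,2,3,4,5,6,7,8,9,10,11,12,13,14,15}
step 1: r1 <- max(min(lane, r1), (lane + lane)) {4,5,6}
step 2: r1 <- ((11 * lane) % 3)      {0,1,2,3,7,8,9,10,11,12,13,14,15}
step 3: r0 <- 1                      {0,1,2,3,7,8,9,10,11,12,13,14,15}

Answer: 4 steps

r0: 1,1,1,1,10,12,14,1,1,1,1,1,1,1,1,1
r1: 0,2,1,0,8,10,12,2,1,0,2,1,0,2,1,0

steps = 4; useful = 45; efficiency = 45/64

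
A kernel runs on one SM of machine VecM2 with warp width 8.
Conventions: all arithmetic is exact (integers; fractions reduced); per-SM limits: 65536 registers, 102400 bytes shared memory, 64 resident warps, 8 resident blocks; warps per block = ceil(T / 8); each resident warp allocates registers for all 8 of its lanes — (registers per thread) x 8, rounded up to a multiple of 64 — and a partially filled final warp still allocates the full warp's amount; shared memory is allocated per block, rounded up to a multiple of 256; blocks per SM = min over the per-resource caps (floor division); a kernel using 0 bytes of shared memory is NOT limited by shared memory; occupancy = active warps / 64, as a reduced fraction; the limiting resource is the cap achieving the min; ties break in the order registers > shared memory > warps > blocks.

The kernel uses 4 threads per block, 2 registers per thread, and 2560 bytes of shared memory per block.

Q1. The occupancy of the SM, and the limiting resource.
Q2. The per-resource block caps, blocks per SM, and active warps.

Answer: occupancy 1/8, limited by blocks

registers: 1024 blocks
shared memory: 40 blocks
warps: 64 blocks
blocks: 8 blocks

Answer: 8 blocks, 8 active warps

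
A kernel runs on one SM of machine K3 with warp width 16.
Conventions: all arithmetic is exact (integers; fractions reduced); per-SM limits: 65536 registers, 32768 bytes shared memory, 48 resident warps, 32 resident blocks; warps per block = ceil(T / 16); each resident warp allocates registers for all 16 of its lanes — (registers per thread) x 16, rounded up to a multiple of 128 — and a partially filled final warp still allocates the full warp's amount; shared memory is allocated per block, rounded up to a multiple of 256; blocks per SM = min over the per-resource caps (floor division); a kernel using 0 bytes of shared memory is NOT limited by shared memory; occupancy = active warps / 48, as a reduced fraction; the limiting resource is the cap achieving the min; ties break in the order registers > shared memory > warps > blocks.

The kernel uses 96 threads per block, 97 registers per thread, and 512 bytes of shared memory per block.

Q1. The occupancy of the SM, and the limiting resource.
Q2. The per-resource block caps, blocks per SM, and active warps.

Answer: occupancy 3/4, limited by registers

registers: 6 blocks
shared memory: 64 blocks
warps: 8 blocks
blocks: 32 blocks

Answer: 6 blocks, 36 active warps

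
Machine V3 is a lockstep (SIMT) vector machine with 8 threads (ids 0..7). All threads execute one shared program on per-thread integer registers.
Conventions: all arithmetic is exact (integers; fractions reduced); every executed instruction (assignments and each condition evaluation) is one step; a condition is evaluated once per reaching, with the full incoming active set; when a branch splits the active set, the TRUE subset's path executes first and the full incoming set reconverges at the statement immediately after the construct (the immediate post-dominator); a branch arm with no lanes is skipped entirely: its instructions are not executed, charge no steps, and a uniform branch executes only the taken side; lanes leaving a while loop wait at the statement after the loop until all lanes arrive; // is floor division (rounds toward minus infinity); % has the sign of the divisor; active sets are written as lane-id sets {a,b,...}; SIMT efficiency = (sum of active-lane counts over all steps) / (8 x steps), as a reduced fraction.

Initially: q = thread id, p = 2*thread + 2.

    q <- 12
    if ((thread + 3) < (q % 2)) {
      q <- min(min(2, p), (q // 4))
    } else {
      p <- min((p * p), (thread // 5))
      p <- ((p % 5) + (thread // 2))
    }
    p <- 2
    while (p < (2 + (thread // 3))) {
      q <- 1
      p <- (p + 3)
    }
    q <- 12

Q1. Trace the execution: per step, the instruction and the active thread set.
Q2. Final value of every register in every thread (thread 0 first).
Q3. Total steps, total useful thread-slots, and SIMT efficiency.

step 0: q <- 12                      {0,1,2,3,4,5,6,7}
step 1: eval ((thread + 3) < (q % 2)) {0,1,2,3,4,5,6,7}
step 2: p <- min((p * p), (thread // 5)) {0,1,2,3,4,5,6,7}
step 3: p <- ((p % 5) + (thread // 2)) {0,1,2,3,4,5,6,7}
step 4: p <- 2                       {0,1,2,3,4,5,6,7}
step 5: eval (p < (2 + (thread // 3))) {0,1,2,3,4,5,6,7}
step 6: q <- 1                       {3,4,5,6,7}
step 7: p <- (p + 3)                 {3,4,5,6,7}
step 8: eval (p < (2 + (thread // 3))) {3,4,5,6,7}
step 9: q <- 12                      {0,1,2,3,4,5,6,7}

Answer: 10 steps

q: 12,12,12,12,12,12,12,12
p: 2,2,2,5,5,5,5,5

steps = 10; useful = 71; efficiency = 71/80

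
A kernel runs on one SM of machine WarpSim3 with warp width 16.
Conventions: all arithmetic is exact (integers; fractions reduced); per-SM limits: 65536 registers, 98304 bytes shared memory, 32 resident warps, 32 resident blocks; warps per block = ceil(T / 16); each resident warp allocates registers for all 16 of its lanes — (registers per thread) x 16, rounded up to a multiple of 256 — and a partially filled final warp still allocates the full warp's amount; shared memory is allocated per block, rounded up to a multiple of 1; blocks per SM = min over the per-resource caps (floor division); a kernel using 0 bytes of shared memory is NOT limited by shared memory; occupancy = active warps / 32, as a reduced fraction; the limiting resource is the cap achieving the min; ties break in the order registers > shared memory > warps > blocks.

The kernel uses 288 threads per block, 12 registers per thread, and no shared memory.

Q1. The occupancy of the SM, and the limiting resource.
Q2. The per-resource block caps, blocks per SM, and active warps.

Answer: occupancy 9/16, limited by warps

registers: 14 blocks
shared memory: no limit (kernel uses none)
warps: 1 block
blocks: 32 blocks

Answer: 1 block, 18 active warps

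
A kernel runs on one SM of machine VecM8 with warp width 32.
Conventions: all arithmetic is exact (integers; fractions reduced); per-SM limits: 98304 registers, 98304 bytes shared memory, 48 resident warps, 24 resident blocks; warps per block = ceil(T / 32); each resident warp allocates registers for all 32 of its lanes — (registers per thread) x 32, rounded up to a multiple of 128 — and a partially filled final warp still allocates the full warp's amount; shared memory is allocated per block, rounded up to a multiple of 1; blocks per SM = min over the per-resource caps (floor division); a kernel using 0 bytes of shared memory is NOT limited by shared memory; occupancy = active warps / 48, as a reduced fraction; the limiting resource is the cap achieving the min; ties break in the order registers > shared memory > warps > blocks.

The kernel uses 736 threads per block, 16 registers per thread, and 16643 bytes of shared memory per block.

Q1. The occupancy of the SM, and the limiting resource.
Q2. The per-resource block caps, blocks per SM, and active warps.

Answer: occupancy 23/24, limited by warps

registers: 8 blocks
shared memory: 5 blocks
warps: 2 blocks
blocks: 24 blocks

Answer: 2 blocks, 46 active warps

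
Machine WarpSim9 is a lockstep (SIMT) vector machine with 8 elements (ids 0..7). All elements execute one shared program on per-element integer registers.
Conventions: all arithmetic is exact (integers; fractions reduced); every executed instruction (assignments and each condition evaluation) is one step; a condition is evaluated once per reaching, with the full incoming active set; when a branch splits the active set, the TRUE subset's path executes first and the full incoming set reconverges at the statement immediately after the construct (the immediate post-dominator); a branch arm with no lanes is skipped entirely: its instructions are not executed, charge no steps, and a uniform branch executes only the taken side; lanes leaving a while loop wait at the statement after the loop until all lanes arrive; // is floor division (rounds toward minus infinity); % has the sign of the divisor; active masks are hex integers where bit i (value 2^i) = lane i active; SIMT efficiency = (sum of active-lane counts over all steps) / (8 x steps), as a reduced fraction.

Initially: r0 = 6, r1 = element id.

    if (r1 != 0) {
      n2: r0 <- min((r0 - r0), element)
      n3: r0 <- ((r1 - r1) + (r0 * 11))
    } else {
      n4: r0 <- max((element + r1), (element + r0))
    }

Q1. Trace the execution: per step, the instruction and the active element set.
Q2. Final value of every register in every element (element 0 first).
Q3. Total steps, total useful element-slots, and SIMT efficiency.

step 0: eval (r1 != 0)               0xff
step 1: r0 <- min((r0 - r0), element) 0xfe
step 2: r0 <- ((r1 - r1) + (r0 * 11)) 0xfe
step 3: r0 <- max((element + r1), (element + r0)) 0x01

Answer: 4 steps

r0: 6,0,0,0,0,0,0,0
r1: 0,1,2,3,4,5,6,7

steps = 4; useful = 23; efficiency = 23/32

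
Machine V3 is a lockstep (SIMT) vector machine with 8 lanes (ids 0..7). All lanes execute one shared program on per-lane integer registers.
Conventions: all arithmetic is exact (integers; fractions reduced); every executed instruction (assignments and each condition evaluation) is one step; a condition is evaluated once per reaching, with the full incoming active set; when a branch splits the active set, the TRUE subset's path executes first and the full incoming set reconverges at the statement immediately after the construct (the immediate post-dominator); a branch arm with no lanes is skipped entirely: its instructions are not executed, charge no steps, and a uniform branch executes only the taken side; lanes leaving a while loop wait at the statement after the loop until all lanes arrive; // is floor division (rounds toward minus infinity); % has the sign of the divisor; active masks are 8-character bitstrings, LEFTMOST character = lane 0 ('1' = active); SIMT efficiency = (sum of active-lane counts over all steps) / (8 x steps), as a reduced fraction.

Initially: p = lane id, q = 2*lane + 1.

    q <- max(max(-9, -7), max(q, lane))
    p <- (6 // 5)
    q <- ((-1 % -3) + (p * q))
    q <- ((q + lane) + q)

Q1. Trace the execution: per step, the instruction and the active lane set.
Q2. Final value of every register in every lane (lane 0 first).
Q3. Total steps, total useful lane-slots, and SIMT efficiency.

step 0: q <- max(max(-9, -7), max(q, lane)) 11111111
step 1: p <- (6 // 5)                11111111
step 2: q <- ((-1 % -3) + (p * q))   11111111
step 3: q <- ((q + lane) + q)        11111111

Answer: 4 steps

p: 1,1,1,1,1,1,1,1
q: 0,5,10,15,20,25,30,35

steps = 4; useful = 32; efficiency = 32/32 = 1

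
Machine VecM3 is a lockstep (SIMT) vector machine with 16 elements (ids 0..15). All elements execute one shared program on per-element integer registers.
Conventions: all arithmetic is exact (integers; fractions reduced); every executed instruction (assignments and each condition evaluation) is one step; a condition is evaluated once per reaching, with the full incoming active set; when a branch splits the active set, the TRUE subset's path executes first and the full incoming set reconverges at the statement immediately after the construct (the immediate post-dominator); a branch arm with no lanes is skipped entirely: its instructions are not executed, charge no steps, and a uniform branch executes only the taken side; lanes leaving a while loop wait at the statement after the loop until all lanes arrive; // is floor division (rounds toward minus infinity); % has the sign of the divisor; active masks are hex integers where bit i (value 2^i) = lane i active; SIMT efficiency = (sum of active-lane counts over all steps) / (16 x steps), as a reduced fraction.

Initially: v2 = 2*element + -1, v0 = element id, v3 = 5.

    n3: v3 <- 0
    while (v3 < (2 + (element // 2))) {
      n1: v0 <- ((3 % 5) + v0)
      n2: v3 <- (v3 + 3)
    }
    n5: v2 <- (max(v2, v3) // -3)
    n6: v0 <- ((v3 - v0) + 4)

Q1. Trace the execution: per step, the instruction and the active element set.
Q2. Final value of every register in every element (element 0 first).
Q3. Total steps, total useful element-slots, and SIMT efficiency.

step 0: v3 <- 0                      0xffff
step 1: eval (v3 < (2 + (element // 2))) 0xffff
step 2: v0 <- ((3 % 5) + v0)         0xffff
step 3: v3 <- (v3 + 3)               0xffff
step 4: eval (v3 < (2 + (element // 2))) 0xffff
step 5: v0 <- ((3 % 5) + v0)         0xfff0
step 6: v3 <- (v3 + 3)               0xfff0
step 7: eval (v3 < (2 + (element // 2))) 0xfff0
step 8: v0 <- ((3 % 5) + v0)         0xfc00
step 9: v3 <- (v3 + 3)               0xfc00
step 10: eval (v3 < (2 + (element // 2))) 0xfc00
step 11: v2 <- (max(v2, v3) // -3)    0xffff
step 12: v0 <- ((v3 - v0) + 4)        0xffff

Answer: 13 steps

v2: -1,-1,-1,-2,-3,-3,-4,-5,-5,-6,-7,-7,-8,-9,-9,-10
v0: 4,3,2,1,0,-1,-2,-3,-4,-5,-6,-7,-8,-9,-10,-11
v3: 3,3,3,3,6,6,6,6,6,6,9,9,9,9,9,9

steps = 13; useful = 166; efficiency = 166/208 = 83/104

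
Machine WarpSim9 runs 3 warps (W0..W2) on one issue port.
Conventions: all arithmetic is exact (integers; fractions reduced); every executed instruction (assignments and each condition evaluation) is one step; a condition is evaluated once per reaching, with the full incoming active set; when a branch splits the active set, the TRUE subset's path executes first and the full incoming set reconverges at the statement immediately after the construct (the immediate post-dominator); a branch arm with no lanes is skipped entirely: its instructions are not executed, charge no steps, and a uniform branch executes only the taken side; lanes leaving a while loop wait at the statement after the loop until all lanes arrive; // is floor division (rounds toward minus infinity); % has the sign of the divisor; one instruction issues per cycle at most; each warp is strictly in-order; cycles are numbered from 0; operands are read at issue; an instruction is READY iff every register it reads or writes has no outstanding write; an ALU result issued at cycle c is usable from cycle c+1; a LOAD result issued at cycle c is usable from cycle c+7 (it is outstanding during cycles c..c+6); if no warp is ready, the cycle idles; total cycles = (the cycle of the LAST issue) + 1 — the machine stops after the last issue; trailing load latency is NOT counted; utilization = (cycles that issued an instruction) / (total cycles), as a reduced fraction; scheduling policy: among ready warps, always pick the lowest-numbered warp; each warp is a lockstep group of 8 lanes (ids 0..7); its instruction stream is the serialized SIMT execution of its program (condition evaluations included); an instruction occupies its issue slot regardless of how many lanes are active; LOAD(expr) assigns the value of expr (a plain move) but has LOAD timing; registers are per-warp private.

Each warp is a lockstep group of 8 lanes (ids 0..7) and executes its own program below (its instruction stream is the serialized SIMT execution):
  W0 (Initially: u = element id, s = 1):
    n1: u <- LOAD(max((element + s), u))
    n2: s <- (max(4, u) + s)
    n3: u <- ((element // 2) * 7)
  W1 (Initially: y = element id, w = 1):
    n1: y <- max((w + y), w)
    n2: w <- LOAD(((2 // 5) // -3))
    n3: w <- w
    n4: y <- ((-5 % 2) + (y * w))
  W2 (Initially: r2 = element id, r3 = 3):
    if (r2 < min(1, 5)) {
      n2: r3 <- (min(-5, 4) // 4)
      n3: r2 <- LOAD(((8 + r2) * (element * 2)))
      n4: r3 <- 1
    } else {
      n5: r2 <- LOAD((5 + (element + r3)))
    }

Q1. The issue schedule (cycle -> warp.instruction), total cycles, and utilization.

cycle 0: W0.I0
cycle 1: W1.I0
cycle 2: W1.I1
cycle 3: W2.I0
cycle 4: W2.I1
cycle 5: W2.I2
cycle 6: W2.I3
cycle 7: W0.I1
cycle 8: W0.I2
cycle 9: W1.I2
cycle 10: W1.I3
cycle 11: idle
cycle 12: W2.I4

Answer: 13 cycles, utilization 12/13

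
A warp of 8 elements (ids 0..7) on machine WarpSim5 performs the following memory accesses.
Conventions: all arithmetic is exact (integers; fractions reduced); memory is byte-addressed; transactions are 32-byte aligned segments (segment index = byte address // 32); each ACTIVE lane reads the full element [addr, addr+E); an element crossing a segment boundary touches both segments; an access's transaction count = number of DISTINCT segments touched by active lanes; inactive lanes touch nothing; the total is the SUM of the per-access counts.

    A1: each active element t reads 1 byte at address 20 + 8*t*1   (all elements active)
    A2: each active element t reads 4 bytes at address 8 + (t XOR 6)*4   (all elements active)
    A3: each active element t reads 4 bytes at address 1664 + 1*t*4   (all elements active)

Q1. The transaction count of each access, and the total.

A1: 3 transactions
A2: 2 transactions
A3: 1 transaction

Answer: 3,2,1; total 6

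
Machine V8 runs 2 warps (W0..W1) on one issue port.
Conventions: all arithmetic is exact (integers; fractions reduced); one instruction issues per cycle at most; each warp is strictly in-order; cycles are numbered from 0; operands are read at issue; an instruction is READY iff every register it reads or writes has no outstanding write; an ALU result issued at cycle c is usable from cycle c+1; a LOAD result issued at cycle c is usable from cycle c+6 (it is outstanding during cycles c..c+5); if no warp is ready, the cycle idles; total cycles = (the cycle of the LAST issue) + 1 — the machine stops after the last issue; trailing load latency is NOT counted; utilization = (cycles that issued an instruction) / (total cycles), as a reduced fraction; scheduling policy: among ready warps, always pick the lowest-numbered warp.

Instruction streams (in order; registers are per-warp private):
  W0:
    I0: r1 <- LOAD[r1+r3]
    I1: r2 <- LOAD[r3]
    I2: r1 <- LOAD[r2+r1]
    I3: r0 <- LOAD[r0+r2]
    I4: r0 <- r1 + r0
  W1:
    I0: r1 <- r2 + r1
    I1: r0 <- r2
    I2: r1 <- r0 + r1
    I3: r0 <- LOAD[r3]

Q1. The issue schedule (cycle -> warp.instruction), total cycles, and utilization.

cycle 0: W0.I0
cycle 1: W0.I1
cycle 2: W1.I0
cycle 3: W1.I1
cycle 4: W1.I2
cycle 5: W1.I3
cycle 6: idle
cycle 7: W0.I2
cycle 8: W0.I3
cycle 9: idle
cycle 10: idle
cycle 11: idle
cycle 12: idle
cycle 13: idle
cycle 14: W0.I4

Answer: 15 cycles, utilization 3/5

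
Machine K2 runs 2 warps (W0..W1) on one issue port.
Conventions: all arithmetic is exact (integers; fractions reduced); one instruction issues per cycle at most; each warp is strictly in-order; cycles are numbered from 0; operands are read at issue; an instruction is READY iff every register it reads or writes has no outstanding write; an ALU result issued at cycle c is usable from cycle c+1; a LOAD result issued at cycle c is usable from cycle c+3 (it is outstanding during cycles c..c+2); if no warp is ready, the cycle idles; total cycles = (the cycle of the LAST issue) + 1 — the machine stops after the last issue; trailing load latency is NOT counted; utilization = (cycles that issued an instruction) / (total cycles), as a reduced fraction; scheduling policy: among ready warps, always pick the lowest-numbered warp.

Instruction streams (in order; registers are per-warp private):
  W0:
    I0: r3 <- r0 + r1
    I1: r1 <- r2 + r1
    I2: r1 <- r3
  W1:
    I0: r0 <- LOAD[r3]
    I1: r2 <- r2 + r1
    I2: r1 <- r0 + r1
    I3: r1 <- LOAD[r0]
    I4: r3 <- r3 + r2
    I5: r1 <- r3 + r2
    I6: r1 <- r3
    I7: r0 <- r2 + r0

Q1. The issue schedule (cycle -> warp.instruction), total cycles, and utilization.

cycle 0: W0.I0
cycle 1: W0.I1
cycle 2: W0.I2
cycle 3: W1.I0
cycle 4: W1.I1
cycle 5: idle
cycle 6: W1.I2
cycle 7: W1.I3
cycle 8: W1.I4
cycle 9: idle
cycle 10: W1.I5
cycle 11: W1.I6
cycle 12: W1.I7

Answer: 13 cycles, utilization 11/13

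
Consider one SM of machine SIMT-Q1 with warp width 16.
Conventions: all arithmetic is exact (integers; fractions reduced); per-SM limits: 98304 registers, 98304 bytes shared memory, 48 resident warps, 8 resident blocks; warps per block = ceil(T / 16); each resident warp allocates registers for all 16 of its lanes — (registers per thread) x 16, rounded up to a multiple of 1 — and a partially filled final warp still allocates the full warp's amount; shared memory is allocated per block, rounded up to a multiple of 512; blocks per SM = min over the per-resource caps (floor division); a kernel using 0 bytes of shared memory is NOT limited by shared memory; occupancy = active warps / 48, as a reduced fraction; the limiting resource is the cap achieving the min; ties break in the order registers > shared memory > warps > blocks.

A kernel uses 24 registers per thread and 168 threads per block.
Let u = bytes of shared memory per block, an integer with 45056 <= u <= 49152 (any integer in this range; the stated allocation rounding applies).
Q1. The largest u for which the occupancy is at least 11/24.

Answer: u = 49152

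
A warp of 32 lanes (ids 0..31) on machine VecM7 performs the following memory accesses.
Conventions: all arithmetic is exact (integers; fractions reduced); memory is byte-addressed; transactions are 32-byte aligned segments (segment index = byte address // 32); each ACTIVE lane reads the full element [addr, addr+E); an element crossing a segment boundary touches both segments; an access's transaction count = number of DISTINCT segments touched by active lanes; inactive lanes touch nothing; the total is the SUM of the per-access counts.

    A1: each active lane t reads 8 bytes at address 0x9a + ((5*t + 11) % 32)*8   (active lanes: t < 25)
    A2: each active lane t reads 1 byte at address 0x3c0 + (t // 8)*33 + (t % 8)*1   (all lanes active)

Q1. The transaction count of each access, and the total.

A1: 9 transactions
A2: 4 transactions

Answer: 9,4; total 13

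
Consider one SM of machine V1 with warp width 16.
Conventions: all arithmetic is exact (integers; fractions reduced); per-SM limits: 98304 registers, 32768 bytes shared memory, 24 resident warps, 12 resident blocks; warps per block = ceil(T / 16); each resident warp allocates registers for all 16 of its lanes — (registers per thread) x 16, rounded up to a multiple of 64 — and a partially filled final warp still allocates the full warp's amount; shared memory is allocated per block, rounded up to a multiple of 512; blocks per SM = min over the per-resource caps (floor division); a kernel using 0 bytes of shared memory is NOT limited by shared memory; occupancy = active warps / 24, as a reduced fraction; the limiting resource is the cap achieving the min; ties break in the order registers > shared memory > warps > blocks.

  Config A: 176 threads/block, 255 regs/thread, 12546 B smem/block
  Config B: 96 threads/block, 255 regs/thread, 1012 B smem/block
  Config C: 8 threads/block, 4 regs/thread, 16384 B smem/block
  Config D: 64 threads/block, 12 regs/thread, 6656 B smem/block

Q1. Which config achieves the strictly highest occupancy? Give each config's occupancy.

occupancies: A 11/12, B 1, C 1/12, D 2/3

Answer: B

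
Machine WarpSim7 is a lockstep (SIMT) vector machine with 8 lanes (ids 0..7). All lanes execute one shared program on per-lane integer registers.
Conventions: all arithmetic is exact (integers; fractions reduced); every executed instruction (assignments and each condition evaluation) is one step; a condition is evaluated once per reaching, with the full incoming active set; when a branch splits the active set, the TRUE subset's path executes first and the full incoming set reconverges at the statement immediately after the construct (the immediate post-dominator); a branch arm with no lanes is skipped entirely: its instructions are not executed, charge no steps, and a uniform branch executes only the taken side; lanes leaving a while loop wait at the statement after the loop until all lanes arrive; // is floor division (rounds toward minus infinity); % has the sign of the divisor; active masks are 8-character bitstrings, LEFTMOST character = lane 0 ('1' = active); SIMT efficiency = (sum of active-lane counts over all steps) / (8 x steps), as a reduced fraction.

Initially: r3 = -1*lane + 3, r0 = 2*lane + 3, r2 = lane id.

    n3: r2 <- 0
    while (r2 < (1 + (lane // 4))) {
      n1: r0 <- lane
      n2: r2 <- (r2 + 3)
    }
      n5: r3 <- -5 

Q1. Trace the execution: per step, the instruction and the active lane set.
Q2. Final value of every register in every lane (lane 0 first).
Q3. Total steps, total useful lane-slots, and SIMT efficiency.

step 0: r2 <- 0                      11111111
step 1: eval (r2 < (1 + (lane // 4))) 11111111
step 2: r0 <- lane                   11111111
step 3: r2 <- (r2 + 3)               11111111
step 4: eval (r2 < (1 + (lane // 4))) 11111111
step 5: r3 <- -5                     11111111

Answer: 6 steps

r3: -5,-5,-5,-5,-5,-5,-5,-5
r0: 0,1,2,3,4,5,6,7
r2: 3,3,3,3,3,3,3,3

steps = 6; useful = 48; efficiency = 48/48 = 1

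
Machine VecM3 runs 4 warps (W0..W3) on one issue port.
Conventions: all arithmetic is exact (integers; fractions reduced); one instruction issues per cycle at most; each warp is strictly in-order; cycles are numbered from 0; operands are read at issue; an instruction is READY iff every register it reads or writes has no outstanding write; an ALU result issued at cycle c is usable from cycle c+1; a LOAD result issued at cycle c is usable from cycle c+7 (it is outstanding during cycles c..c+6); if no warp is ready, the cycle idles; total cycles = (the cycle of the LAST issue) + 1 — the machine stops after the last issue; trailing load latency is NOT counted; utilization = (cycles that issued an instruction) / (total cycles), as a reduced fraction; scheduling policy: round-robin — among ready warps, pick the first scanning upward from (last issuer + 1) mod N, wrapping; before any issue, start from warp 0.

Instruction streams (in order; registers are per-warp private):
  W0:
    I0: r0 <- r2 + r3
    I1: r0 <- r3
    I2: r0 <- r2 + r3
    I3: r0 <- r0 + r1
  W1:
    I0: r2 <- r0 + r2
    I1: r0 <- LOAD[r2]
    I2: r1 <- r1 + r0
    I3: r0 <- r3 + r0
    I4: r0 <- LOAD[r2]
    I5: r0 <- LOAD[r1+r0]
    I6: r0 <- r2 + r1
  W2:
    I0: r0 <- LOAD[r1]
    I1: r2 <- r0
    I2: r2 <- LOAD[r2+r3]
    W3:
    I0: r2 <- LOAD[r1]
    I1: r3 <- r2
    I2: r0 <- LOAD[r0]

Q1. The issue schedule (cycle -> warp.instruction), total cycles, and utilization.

cycle 0: W0.I0
cycle 1: W1.I0
cycle 2: W2.I0
cycle 3: W3.I0
cycle 4: W0.I1
cycle 5: W1.I1
cycle 6: W0.I2
cycle 7: W0.I3
cycle 8: idle
cycle 9: W2.I1
cycle 10: W3.I1
cycle 11: W2.I2
cycle 12: W3.I2
cycle 13: W1.I2
cycle 14: W1.I3
cycle 15: W1.I4
cycle 16: idle
cycle 17: idle
cycle 18: idle
cycle 19: idle
cycle 20: idle
cycle 21: idle
cycle 22: W1.I5
cycle 23: idle
cycle 24: idle
cycle 25: idle
cycle 26: idle
cycle 27: idle
cycle 28: idle
cycle 29: W1.I6

Answer: 30 cycles, utilization 17/30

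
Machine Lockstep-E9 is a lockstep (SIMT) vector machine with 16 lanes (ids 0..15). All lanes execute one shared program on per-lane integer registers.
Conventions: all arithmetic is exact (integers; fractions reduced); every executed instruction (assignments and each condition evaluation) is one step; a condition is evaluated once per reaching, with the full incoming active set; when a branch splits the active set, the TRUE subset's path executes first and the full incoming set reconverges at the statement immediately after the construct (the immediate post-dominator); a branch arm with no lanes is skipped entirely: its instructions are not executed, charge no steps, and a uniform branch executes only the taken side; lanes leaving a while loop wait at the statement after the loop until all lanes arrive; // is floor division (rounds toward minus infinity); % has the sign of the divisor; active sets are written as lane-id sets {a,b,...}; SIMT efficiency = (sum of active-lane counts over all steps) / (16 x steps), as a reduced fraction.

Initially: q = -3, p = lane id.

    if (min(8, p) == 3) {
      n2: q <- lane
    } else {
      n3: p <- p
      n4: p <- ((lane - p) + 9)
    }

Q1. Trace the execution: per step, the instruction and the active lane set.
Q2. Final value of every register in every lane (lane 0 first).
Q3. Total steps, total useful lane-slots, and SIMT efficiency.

step 0: eval (min(8, p) == 3)        {0,1,2,3,4,5,6,7,8,9,10,11,12,13,14,15}
step 1: q <- lane                    {3}
step 2: p <- p                       {0,1,2,4,5,6,7,8,9,10,11,12,13,14,15}
step 3: p <- ((lane - p) + 9)        {0,1,2,4,5,6,7,8,9,10,11,12,13,14,15}

Answer: 4 steps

q: -3,-3,-3,3,-3,-3,-3,-3,-3,-3,-3,-3,-3,-3,-3,-3
p: 9,9,9,3,9,9,9,9,9,9,9,9,9,9,9,9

steps = 4; useful = 47; efficiency = 47/64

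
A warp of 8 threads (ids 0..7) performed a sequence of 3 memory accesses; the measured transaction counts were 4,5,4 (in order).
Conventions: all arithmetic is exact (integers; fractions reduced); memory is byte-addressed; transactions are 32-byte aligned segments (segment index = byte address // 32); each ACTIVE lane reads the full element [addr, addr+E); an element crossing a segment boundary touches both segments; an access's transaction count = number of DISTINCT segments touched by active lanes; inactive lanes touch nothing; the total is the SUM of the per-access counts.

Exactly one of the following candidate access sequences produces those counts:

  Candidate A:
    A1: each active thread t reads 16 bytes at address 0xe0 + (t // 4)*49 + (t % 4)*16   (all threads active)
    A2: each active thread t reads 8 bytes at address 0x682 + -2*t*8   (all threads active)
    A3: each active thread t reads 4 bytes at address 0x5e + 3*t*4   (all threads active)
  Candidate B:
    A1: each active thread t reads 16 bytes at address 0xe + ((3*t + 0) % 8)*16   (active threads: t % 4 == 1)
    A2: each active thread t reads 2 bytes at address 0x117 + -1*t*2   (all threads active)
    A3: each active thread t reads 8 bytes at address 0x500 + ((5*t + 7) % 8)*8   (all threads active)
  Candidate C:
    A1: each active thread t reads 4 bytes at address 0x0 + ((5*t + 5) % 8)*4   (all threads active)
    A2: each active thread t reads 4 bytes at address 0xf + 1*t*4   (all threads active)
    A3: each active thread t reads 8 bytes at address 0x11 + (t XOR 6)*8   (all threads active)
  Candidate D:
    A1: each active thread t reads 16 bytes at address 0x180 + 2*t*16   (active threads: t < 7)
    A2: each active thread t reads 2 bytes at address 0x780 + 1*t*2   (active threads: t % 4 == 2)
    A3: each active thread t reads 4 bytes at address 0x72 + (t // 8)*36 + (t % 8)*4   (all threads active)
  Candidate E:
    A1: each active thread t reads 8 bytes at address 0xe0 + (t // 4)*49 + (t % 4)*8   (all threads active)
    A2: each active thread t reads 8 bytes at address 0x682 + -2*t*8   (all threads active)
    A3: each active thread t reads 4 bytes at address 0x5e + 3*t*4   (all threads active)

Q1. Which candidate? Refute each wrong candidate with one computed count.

B: A2 gives 1 transaction, not 5
C: A1 gives 1 transaction, not 4
D: A1 gives 7 transactions, not 4
E: A1 gives 3 transactions, not 4
A: all counts match (4,5,4)

Answer: A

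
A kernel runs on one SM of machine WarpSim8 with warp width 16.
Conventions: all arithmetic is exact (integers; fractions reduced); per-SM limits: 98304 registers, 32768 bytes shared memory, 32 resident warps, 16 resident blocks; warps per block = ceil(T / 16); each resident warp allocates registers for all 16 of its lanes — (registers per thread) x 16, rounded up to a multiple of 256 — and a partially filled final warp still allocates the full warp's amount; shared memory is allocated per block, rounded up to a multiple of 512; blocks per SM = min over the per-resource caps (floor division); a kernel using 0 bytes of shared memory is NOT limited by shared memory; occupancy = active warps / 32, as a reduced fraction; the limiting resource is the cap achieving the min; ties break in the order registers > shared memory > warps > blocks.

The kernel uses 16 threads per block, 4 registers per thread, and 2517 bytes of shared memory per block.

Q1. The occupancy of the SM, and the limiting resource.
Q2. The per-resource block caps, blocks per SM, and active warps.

Answer: occupancy 3/8, limited by shared memory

registers: 384 blocks
shared memory: 12 blocks
warps: 32 blocks
blocks: 16 blocks

Answer: 12 blocks, 12 active warps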